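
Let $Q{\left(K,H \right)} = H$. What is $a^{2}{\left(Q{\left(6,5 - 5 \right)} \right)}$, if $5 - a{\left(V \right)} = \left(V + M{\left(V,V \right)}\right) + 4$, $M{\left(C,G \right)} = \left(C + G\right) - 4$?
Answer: $25$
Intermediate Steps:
$M{\left(C,G \right)} = -4 + C + G$
$a{\left(V \right)} = 5 - 3 V$ ($a{\left(V \right)} = 5 - \left(\left(V + \left(-4 + V + V\right)\right) + 4\right) = 5 - \left(\left(V + \left(-4 + 2 V\right)\right) + 4\right) = 5 - \left(\left(-4 + 3 V\right) + 4\right) = 5 - 3 V$)
$a^{2}{\left(Q{\left(6,5 - 5 \right)} \right)} = \left(5 - 3 \left(5 - 5\right)\right)^{2} = \left(5 - 0\right)^{2} = \left(5 + 0\right)^{2} = 5^{2} = 25$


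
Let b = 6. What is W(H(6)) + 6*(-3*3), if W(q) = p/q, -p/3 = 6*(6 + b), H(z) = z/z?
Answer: -270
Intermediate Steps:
H(z) = 1
p = -216 (p = -18*(6 + 6) = -18*12 = -3*72 = -216)
W(q) = -216/q
W(H(6)) + 6*(-3*3) = -216/1 + 6*(-3*3) = -216*1 + 6*(-9) = -216 - 54 = -270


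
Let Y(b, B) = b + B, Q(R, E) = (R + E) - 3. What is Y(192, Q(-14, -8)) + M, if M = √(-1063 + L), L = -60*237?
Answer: 167 + I*√15283 ≈ 167.0 + 123.62*I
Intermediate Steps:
Q(R, E) = -3 + E + R (Q(R, E) = (E + R) - 3 = -3 + E + R)
L = -14220
Y(b, B) = B + b
M = I*√15283 (M = √(-1063 - 14220) = √(-15283) = I*√15283 ≈ 123.62*I)
Y(192, Q(-14, -8)) + M = ((-3 - 8 - 14) + 192) + I*√15283 = (-25 + 192) + I*√15283 = 167 + I*√15283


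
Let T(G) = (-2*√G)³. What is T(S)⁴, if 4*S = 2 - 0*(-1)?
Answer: 64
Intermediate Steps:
S = ½ (S = (2 - 0*(-1))/4 = (2 - 1*0)/4 = (2 + 0)/4 = (¼)*2 = ½ ≈ 0.50000)
T(G) = -8*G^(3/2)
T(S)⁴ = (-2*√2)⁴ = 64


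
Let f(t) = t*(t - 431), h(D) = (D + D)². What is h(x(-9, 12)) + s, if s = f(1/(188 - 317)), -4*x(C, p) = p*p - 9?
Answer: 303504625/66564 ≈ 4559.6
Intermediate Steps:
x(C, p) = 9/4 - p²/4 (x(C, p) = -(p*p - 9)/4 = -(p² - 9)/4 = -(-9 + p²)/4 = 9/4 - p²/4)
h(D) = 4*D² (h(D) = (2*D)² = 4*D²)
f(t) = t*(-431 + t)
s = 55600/16641 (s = (-431 + 1/(188 - 317))/(188 - 317) = (-431 + 1/(-129))/(-129) = -(-431 - 1/129)/129 = -1/129*(-55600/129) = 55600/16641 ≈ 3.3411)
h(x(-9, 12)) + s = 4*(9/4 - ¼*12²)² + 55600/16641 = 4*(9/4 - ¼*144)² + 55600/16641 = 4*(9/4 - 36)² + 55600/16641 = 4*(-135/4)² + 55600/16641 = 4*(18225/16) + 55600/16641 = 18225/4 + 55600/16641 = 303504625/66564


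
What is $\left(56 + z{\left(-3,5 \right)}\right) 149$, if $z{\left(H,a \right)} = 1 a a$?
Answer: $12069$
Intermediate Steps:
$z{\left(H,a \right)} = a^{2}$ ($z{\left(H,a \right)} = a a = a^{2}$)
$\left(56 + z{\left(-3,5 \right)}\right) 149 = \left(56 + 5^{2}\right) 149 = \left(56 + 25\right) 149 = 81 \cdot 149 = 12069$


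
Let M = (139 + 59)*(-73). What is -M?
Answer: 14454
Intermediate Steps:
M = -14454 (M = 198*(-73) = -14454)
-M = -1*(-14454) = 14454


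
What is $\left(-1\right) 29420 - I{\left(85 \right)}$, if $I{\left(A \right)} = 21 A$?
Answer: $-31205$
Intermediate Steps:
$\left(-1\right) 29420 - I{\left(85 \right)} = \left(-1\right) 29420 - 21 \cdot 85 = -29420 - 1785 = -31205$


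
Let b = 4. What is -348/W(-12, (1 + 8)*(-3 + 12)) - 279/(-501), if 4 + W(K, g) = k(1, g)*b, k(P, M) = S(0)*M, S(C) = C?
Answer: 14622/167 ≈ 87.557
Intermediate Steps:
k(P, M) = 0 (k(P, M) = 0*M = 0)
W(K, g) = -4 (W(K, g) = -4 + 0*4 = -4 + 0 = -4)
-348/W(-12, (1 + 8)*(-3 + 12)) - 279/(-501) = -348/(-4) - 279/(-501) = -348*(-¼) - 279*(-1/501) = 87 + 93/167 = 14622/167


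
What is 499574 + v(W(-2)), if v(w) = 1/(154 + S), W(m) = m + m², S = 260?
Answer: 206823637/414 ≈ 4.9957e+5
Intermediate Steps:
v(w) = 1/414 (v(w) = 1/(154 + 260) = 1/414)
499574 + v(W(-2)) = 499574 + 1/414 = 206823637/414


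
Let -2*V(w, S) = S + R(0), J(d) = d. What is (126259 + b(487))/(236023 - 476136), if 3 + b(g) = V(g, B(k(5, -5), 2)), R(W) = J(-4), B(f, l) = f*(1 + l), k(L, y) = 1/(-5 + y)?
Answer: -2525163/4802260 ≈ -0.52583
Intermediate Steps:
R(W) = -4
V(w, S) = 2 - S/2 (V(w, S) = -(S - 4)/2 = -(-4 + S)/2 = 2 - S/2)
b(g) = -17/20 (b(g) = -3 + (2 - (1 + 2)/(2*(-5 - 5))) = -3 + (2 - 3/(2*(-10))) = -3 + (2 - (-1)*3/20) = -3 + (2 - ½*(-3/10)) = -3 + (2 + 3/20) = -3 + 43/20 = -17/20)
(126259 + b(487))/(236023 - 476136) = (126259 - 17/20)/(236023 - 476136) = (2525163/20)/(-240113) = (2525163/20)*(-1/240113) = -2525163/4802260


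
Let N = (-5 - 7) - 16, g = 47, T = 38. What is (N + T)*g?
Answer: 470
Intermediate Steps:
N = -28 (N = -12 - 16 = -28)
(N + T)*g = (-28 + 38)*47 = 10*47 = 470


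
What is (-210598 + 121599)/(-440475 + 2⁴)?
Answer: 88999/440459 ≈ 0.20206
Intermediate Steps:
(-210598 + 121599)/(-440475 + 2⁴) = -88999/(-440475 + 16) = -88999/(-440459) = -88999*(-1/440459) = 88999/440459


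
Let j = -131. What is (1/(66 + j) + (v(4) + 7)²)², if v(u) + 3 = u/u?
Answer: 2637376/4225 ≈ 624.23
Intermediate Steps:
v(u) = -2 (v(u) = -3 + u/u = -3 + 1 = -2)
(1/(66 + j) + (v(4) + 7)²)² = (1/(66 - 131) + (-2 + 7)²)² = (1/(-65) + 5²)² = (-1/65 + 25)² = (1624/65)² = 2637376/4225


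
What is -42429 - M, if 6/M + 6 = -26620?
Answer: -564857274/13313 ≈ -42429.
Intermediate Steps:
M = -3/13313 (M = 6/(-6 - 26620) = 6/(-26626) = 6*(-1/26626) = -3/13313 ≈ -0.00022534)
-42429 - M = -42429 - 1*(-3/13313) = -42429 + 3/13313 = -564857274/13313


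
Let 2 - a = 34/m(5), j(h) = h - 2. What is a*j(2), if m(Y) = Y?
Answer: 0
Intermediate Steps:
j(h) = -2 + h
a = -24/5 (a = 2 - 34/5 = -24/5 ≈ -4.8000)
a*j(2) = -24*(-2 + 2)/5 = -24/5*0 = 0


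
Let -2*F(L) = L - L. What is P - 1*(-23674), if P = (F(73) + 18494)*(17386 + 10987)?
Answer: 524753936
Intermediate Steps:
F(L) = 0 (F(L) = -(L - L)/2 = -1/2*0 = 0)
P = 524730262 (P = (0 + 18494)*(17386 + 10987) = 18494*28373 = 524730262)
P - 1*(-23674) = 524730262 - 1*(-23674) = 524730262 + 23674 = 524753936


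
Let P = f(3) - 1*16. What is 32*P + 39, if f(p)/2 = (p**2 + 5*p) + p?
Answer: 1255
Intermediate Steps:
f(p) = 2*p**2 + 12*p (f(p) = 2*((p**2 + 5*p) + p) = 2*(p**2 + 6*p) = 2*p**2 + 12*p)
P = 38 (P = 2*3*(6 + 3) - 1*16 = 2*3*9 - 16 = 54 - 16 = 38)
32*P + 39 = 32*38 + 39 = 1216 + 39 = 1255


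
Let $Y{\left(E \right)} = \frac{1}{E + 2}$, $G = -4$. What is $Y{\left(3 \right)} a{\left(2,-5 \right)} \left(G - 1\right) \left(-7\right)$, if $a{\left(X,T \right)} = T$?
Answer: $-35$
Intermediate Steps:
$Y{\left(E \right)} = \frac{1}{2 + E}$
$Y{\left(3 \right)} a{\left(2,-5 \right)} \left(G - 1\right) \left(-7\right) = \frac{\left(-5\right) \left(-4 - 1\right)}{2 + 3} \left(-7\right) = \frac{\left(-5\right) \left(-5\right)}{5} \left(-7\right) = \frac{1}{5} \cdot 25 \left(-7\right) = 5 \left(-7\right) = -35$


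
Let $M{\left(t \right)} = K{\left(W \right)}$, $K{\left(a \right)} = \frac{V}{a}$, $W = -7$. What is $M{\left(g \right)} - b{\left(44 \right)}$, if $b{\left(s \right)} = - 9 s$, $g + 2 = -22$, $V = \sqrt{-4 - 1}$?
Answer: $396 - \frac{i \sqrt{5}}{7} \approx 396.0 - 0.31944 i$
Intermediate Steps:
$V = i \sqrt{5}$ ($V = \sqrt{-5} = i \sqrt{5} \approx 2.2361 i$)
$g = -24$ ($g = -2 - 22 = -24$)
$K{\left(a \right)} = \frac{i \sqrt{5}}{a}$
$M{\left(t \right)} = - \frac{i \sqrt{5}}{7}$ ($M{\left(t \right)} = \frac{i \sqrt{5}}{-7} = i \sqrt{5} \left(- \frac{1}{7}\right) = - \frac{i \sqrt{5}}{7}$)
$M{\left(g \right)} - b{\left(44 \right)} = - \frac{i \sqrt{5}}{7} - \left(-9\right) 44 = - \frac{i \sqrt{5}}{7} - -396 = - \frac{i \sqrt{5}}{7} + 396 = 396 - \frac{i \sqrt{5}}{7}$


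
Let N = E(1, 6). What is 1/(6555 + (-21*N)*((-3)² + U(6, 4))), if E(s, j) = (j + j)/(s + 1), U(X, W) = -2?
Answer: 1/5673 ≈ 0.00017627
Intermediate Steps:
E(s, j) = 2*j/(1 + s) (E(s, j) = (2*j)/(1 + s) = 2*j/(1 + s))
N = 6 (N = 2*6/(1 + 1) = 2*6/2 = 2*6*(½) = 6)
1/(6555 + (-21*N)*((-3)² + U(6, 4))) = 1/(6555 + (-21*6)*((-3)² - 2)) = 1/(6555 - 126*(9 - 2)) = 1/(6555 - 126*7) = 1/(6555 - 882) = 1/5673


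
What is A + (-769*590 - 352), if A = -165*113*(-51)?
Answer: 496833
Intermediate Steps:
A = 950895 (A = -18645*(-51) = 950895)
A + (-769*590 - 352) = 950895 + (-769*590 - 352) = 950895 + (-453710 - 352) = 950895 - 454062 = 496833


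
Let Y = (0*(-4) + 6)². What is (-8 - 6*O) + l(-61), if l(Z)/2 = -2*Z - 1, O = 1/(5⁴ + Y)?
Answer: 154668/661 ≈ 233.99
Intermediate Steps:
Y = 36 (Y = (0 + 6)² = 6² = 36)
O = 1/661 (O = 1/(5⁴ + 36) = 1/(625 + 36) = 1/661 ≈ 0.0015129)
l(Z) = -2 - 4*Z (l(Z) = 2*(-2*Z - 1) = 2*(-1 - 2*Z) = -2 - 4*Z)
(-8 - 6*O) + l(-61) = (-8 - 6*1/661) + (-2 - 4*(-61)) = (-8 - 6/661) + (-2 + 244) = -5294/661 + 242 = 154668/661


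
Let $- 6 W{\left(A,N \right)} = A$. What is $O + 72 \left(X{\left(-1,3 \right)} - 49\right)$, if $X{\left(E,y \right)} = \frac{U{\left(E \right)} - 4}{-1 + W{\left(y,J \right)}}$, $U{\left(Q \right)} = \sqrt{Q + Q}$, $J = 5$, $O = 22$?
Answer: $-3314 - 48 i \sqrt{2} \approx -3314.0 - 67.882 i$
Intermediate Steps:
$W{\left(A,N \right)} = - \frac{A}{6}$
$U{\left(Q \right)} = \sqrt{2} \sqrt{Q}$ ($U{\left(Q \right)} = \sqrt{2 Q} = \sqrt{2} \sqrt{Q}$)
$X{\left(E,y \right)} = \frac{-4 + \sqrt{2} \sqrt{E}}{-1 - \frac{y}{6}}$ ($X{\left(E,y \right)} = \frac{\sqrt{2} \sqrt{E} - 4}{-1 - \frac{y}{6}} = \frac{-4 + \sqrt{2} \sqrt{E}}{-1 - \frac{y}{6}}$)
$O + 72 \left(X{\left(-1,3 \right)} - 49\right) = 22 + 72 \left(\frac{6 \left(4 - \sqrt{2} \sqrt{-1}\right)}{6 + 3} - 49\right) = 22 + 72 \left(\frac{6 \left(4 - \sqrt{2} i\right)}{9} - 49\right) = 22 + 72 \left(6 \cdot \frac{1}{9} \left(4 - i \sqrt{2}\right) - 49\right) = 22 + 72 \left(\left(\frac{8}{3} - \frac{2 i \sqrt{2}}{3}\right) - 49\right) = 22 + 72 \left(- \frac{139}{3} - \frac{2 i \sqrt{2}}{3}\right) = 22 - \left(3336 + 48 i \sqrt{2}\right) = -3314 - 48 i \sqrt{2}$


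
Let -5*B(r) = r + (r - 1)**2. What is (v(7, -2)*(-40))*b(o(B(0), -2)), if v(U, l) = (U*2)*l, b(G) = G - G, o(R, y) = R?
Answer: 0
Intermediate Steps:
B(r) = -r/5 - (-1 + r)**2/5 (B(r) = -(r + (r - 1)**2)/5 = -(r + (-1 + r)**2)/5 = -r/5 - (-1 + r)**2/5)
b(G) = 0
v(U, l) = 2*U*l (v(U, l) = (2*U)*l = 2*U*l)
(v(7, -2)*(-40))*b(o(B(0), -2)) = ((2*7*(-2))*(-40))*0 = -28*(-40)*0 = 1120*0 = 0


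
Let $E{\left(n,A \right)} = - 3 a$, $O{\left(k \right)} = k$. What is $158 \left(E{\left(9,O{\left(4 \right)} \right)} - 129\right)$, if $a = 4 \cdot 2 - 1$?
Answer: $-23700$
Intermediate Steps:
$a = 7$ ($a = 8 - 1 = 7$)
$E{\left(n,A \right)} = -21$ ($E{\left(n,A \right)} = \left(-3\right) 7 = -21$)
$158 \left(E{\left(9,O{\left(4 \right)} \right)} - 129\right) = 158 \left(-21 - 129\right) = 158 \left(-150\right) = -23700$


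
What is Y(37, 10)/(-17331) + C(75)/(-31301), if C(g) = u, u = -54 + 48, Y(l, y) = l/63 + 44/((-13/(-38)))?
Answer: -3227013383/444289179789 ≈ -0.0072633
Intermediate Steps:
Y(l, y) = 1672/13 + l/63 (Y(l, y) = l*(1/63) + 44/((-13*(-1/38))) = l/63 + 44/(13/38) = l/63 + 44*(38/13) = l/63 + 1672/13 = 1672/13 + l/63)
u = -6
C(g) = -6
Y(37, 10)/(-17331) + C(75)/(-31301) = (1672/13 + (1/63)*37)/(-17331) - 6/(-31301) = (1672/13 + 37/63)*(-1/17331) - 6*(-1/31301) = (105817/819)*(-1/17331) + 6/31301 = -105817/14194089 + 6/31301 = -3227013383/444289179789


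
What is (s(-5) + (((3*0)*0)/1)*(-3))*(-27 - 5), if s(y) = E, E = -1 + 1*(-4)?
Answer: 160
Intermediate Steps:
E = -5 (E = -1 - 4 = -5)
s(y) = -5
(s(-5) + (((3*0)*0)/1)*(-3))*(-27 - 5) = (-5 + (((3*0)*0)/1)*(-3))*(-27 - 5) = (-5 + ((0*0)*1)*(-3))*(-32) = (-5 + (0*1)*(-3))*(-32) = (-5 + 0*(-3))*(-32) = (-5 + 0)*(-32) = -5*(-32) = 160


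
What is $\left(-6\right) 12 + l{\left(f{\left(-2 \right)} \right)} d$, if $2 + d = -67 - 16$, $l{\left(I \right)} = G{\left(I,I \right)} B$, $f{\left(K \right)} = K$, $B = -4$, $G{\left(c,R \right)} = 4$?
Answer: $1288$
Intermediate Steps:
$l{\left(I \right)} = -16$ ($l{\left(I \right)} = 4 \left(-4\right) = -16$)
$d = -85$ ($d = -2 - 83 = -85$)
$\left(-6\right) 12 + l{\left(f{\left(-2 \right)} \right)} d = \left(-6\right) 12 - -1360 = -72 + 1360 = 1288$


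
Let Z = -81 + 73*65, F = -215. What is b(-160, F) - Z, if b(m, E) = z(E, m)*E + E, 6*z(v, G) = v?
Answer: 16951/6 ≈ 2825.2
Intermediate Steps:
z(v, G) = v/6
b(m, E) = E + E²/6 (b(m, E) = (E/6)*E + E = E²/6 + E = E + E²/6)
Z = 4664 (Z = -81 + 4745 = 4664)
b(-160, F) - Z = (⅙)*(-215)*(6 - 215) - 1*4664 = (⅙)*(-215)*(-209) - 4664 = 44935/6 - 4664 = 16951/6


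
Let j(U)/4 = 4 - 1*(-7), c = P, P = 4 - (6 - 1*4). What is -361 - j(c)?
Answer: -405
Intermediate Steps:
P = 2 (P = 4 - (6 - 4) = 4 - 1*2 = 4 - 2 = 2)
c = 2
j(U) = 44 (j(U) = 4*(4 - 1*(-7)) = 4*(4 + 7) = 4*11 = 44)
-361 - j(c) = -361 - 1*44 = -361 - 44 = -405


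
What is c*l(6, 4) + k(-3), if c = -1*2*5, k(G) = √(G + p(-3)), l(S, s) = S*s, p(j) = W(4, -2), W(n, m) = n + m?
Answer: -240 + I ≈ -240.0 + 1.0*I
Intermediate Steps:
W(n, m) = m + n
p(j) = 2 (p(j) = -2 + 4 = 2)
k(G) = √(2 + G) (k(G) = √(G + 2) = √(2 + G))
c = -10 (c = -2*5 = -10)
c*l(6, 4) + k(-3) = -60*4 + √(2 - 3) = -10*24 + √(-1) = -240 + I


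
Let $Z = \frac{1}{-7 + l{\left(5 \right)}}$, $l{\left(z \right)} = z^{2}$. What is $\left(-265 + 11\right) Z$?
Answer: $- \frac{127}{9} \approx -14.111$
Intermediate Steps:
$Z = \frac{1}{18}$ ($Z = \frac{1}{-7 + 5^{2}} = \frac{1}{-7 + 25} = \frac{1}{18} \approx 0.055556$)
$\left(-265 + 11\right) Z = \left(-265 + 11\right) \frac{1}{18} = \left(-254\right) \frac{1}{18} = - \frac{127}{9}$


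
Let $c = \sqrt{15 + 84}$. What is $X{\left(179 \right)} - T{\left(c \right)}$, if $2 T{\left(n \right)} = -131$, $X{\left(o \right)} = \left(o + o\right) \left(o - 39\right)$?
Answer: $\frac{100371}{2} \approx 50186.0$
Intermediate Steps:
$X{\left(o \right)} = 2 o \left(-39 + o\right)$
$c = 3 \sqrt{11}$ ($c = \sqrt{99} = 3 \sqrt{11} \approx 9.9499$)
$T{\left(n \right)} = - \frac{131}{2}$ ($T{\left(n \right)} = \frac{1}{2} \left(-131\right) = - \frac{131}{2}$)
$X{\left(179 \right)} - T{\left(c \right)} = 2 \cdot 179 \left(-39 + 179\right) - - \frac{131}{2} = 2 \cdot 179 \cdot 140 + \frac{131}{2} = 50120 + \frac{131}{2} = \frac{100371}{2}$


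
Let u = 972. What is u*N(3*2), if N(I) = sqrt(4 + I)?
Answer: 972*sqrt(10) ≈ 3073.7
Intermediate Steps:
u*N(3*2) = 972*sqrt(4 + 3*2) = 972*sqrt(4 + 6) = 972*sqrt(10)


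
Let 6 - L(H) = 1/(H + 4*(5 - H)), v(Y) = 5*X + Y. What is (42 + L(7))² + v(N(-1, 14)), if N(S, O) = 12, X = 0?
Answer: 2413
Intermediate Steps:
v(Y) = Y (v(Y) = 5*0 + Y = 0 + Y = Y)
L(H) = 6 - 1/(20 - 3*H) (L(H) = 6 - 1/(H + 4*(5 - H)) = 6 - 1/(H + (20 - 4*H)) = 6 - 1/(20 - 3*H))
(42 + L(7))² + v(N(-1, 14)) = (42 + (-119 + 18*7)/(-20 + 3*7))² + 12 = (42 + (-119 + 126)/(-20 + 21))² + 12 = (42 + 7/1)² + 12 = (42 + 1*7)² + 12 = (42 + 7)² + 12 = 49² + 12 = 2401 + 12 = 2413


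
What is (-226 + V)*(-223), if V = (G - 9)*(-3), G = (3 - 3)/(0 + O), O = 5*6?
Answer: 44377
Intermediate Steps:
O = 30
G = 0 (G = (3 - 3)/(0 + 30) = 0/30 = 0*(1/30) = 0)
V = 27 (V = (0 - 9)*(-3) = -9*(-3) = 27)
(-226 + V)*(-223) = (-226 + 27)*(-223) = -199*(-223) = 44377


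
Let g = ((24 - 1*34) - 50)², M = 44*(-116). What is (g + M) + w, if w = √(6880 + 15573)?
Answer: -1504 + √22453 ≈ -1354.2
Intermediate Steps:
M = -5104
g = 3600 (g = ((24 - 34) - 50)² = (-10 - 50)² = (-60)² = 3600)
w = √22453 ≈ 149.84
(g + M) + w = (3600 - 5104) + √22453 = -1504 + √22453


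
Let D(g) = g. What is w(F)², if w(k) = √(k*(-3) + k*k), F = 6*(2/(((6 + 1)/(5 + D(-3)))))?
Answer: 72/49 ≈ 1.4694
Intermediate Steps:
F = 24/7 (F = 6*(2/(((6 + 1)/(5 - 3)))) = 6*(2/((7/2))) = 6*(2/((7*(½)))) = 6*(2/(7/2)) = 6*(2*(2/7)) = 6*(4/7) = 24/7 ≈ 3.4286)
w(k) = √(k² - 3*k) (w(k) = √(-3*k + k²) = √(k² - 3*k))
w(F)² = (√(24*(-3 + 24/7)/7))² = (√((24/7)*(3/7)))² = (√(72/49))² = (6*√2/7)² = 72/49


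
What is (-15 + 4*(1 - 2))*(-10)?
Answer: 190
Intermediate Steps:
(-15 + 4*(1 - 2))*(-10) = (-15 + 4*(-1))*(-10) = (-15 - 4)*(-10) = -19*(-10) = 190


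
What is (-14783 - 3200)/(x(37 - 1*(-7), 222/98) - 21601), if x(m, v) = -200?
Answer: 17983/21801 ≈ 0.82487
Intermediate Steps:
(-14783 - 3200)/(x(37 - 1*(-7), 222/98) - 21601) = (-14783 - 3200)/(-200 - 21601) = -17983/(-21801) = -17983*(-1/21801) = 17983/21801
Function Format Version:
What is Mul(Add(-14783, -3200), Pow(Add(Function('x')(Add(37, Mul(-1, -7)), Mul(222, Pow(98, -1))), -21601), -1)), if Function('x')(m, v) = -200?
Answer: Rational(17983, 21801) ≈ 0.82487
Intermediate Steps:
Mul(Add(-14783, -3200), Pow(Add(Function('x')(Add(37, Mul(-1, -7)), Mul(222, Pow(98, -1))), -21601), -1)) = Mul(Add(-14783, -3200), Pow(Add(-200, -21601), -1)) = Mul(-17983, Pow(-21801, -1)) = Mul(-17983, Rational(-1, 21801)) = Rational(17983, 21801)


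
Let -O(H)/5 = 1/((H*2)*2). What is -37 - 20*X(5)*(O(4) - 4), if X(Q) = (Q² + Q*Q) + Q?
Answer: 18827/4 ≈ 4706.8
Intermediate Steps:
O(H) = -5/(4*H) (O(H) = -5*1/(4*H) = -5/(4*H))
X(Q) = Q + 2*Q² (X(Q) = (Q² + Q²) + Q = 2*Q² + Q = Q + 2*Q²)
-37 - 20*X(5)*(O(4) - 4) = -37 - 20*5*(1 + 2*5)*(-5/4/4 - 4) = -37 - 20*5*(1 + 10)*(-5/4*¼ - 4) = -37 - 20*5*11*(-5/16 - 4) = -37 - 1100*(-69)/16 = -37 - 20*(-3795/16) = -37 + 18975/4 = 18827/4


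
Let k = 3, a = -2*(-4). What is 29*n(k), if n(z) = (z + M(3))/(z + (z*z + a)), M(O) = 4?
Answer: 203/20 ≈ 10.150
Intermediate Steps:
a = 8
n(z) = (4 + z)/(8 + z + z²) (n(z) = (z + 4)/(z + (z*z + 8)) = (4 + z)/(z + (z² + 8)) = (4 + z)/(z + (8 + z²)) = (4 + z)/(8 + z + z²))
29*n(k) = 29*((4 + 3)/(8 + 3 + 3²)) = 29*(7/(8 + 3 + 9)) = 29*(7/20) = 203/20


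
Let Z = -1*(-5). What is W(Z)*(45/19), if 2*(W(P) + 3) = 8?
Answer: 45/19 ≈ 2.3684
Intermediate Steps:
Z = 5
W(P) = 1 (W(P) = -3 + (½)*8 = -3 + 4 = 1)
W(Z)*(45/19) = 1*(45/19) = 45/19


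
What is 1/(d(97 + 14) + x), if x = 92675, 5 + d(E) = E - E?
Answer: 1/92670 ≈ 1.0791e-5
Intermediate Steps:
d(E) = -5 (d(E) = -5 + (E - E) = -5 + 0 = -5)
1/(d(97 + 14) + x) = 1/(-5 + 92675) = 1/92670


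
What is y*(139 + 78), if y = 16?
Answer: 3472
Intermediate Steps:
y*(139 + 78) = 16*(139 + 78) = 16*217 = 3472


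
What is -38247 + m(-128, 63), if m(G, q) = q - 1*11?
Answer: -38195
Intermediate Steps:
m(G, q) = -11 + q (m(G, q) = q - 11 = -11 + q)
-38247 + m(-128, 63) = -38247 + (-11 + 63) = -38247 + 52 = -38195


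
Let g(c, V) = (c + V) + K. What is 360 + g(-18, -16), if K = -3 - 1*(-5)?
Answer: 328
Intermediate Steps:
K = 2 (K = -3 + 5 = 2)
g(c, V) = 2 + V + c (g(c, V) = (c + V) + 2 = (V + c) + 2 = 2 + V + c)
360 + g(-18, -16) = 360 + (2 - 16 - 18) = 360 - 32 = 328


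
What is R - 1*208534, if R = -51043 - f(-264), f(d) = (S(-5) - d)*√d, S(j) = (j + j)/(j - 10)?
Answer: -259577 - 1588*I*√66/3 ≈ -2.5958e+5 - 4300.3*I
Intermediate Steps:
S(j) = 2*j/(-10 + j) (S(j) = (2*j)/(-10 + j) = 2*j/(-10 + j))
f(d) = √d*(⅔ - d) (f(d) = (2*(-5)/(-10 - 5) - d)*√d = (2*(-5)/(-15) - d)*√d = (2*(-5)*(-1/15) - d)*√d = (⅔ - d)*√d = √d*(⅔ - d))
R = -51043 - 1588*I*√66/3 (R = -51043 - √(-264)*(⅔ - 1*(-264)) = -51043 - 2*I*√66*(⅔ + 264) = -51043 - 2*I*√66*794/3 = -51043 - 1588*I*√66/3 ≈ -51043.0 - 4300.3*I)
R - 1*208534 = (-51043 - 1588*I*√66/3) - 1*208534 = (-51043 - 1588*I*√66/3) - 208534 = -259577 - 1588*I*√66/3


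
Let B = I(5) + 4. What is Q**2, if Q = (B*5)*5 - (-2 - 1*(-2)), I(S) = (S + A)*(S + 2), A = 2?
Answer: 1755625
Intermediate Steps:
I(S) = (2 + S)**2 (I(S) = (S + 2)*(S + 2) = (2 + S)*(2 + S) = (2 + S)**2)
B = 53 (B = (4 + 5**2 + 4*5) + 4 = (4 + 25 + 20) + 4 = 49 + 4 = 53)
Q = 1325 (Q = (53*5)*5 - (-2 - 1*(-2)) = 265*5 - (-2 + 2) = 1325 - 1*0 = 1325 + 0 = 1325)
Q**2 = 1325**2 = 1755625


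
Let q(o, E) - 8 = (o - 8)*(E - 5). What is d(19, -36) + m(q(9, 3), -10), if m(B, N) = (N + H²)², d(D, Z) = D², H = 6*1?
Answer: 1037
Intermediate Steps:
H = 6
q(o, E) = 8 + (-8 + o)*(-5 + E) (q(o, E) = 8 + (o - 8)*(E - 5) = 8 + (-8 + o)*(-5 + E))
m(B, N) = (36 + N)² (m(B, N) = (N + 6²)² = (N + 36)² = (36 + N)²)
d(19, -36) + m(q(9, 3), -10) = 19² + (36 - 10)² = 361 + 26² = 361 + 676 = 1037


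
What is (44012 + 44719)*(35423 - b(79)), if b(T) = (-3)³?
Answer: 3145513950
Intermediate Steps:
b(T) = -27
(44012 + 44719)*(35423 - b(79)) = (44012 + 44719)*(35423 - 1*(-27)) = 88731*(35423 + 27) = 88731*35450 = 3145513950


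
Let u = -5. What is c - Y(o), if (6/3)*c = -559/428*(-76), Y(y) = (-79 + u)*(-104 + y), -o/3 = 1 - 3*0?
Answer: -1912811/214 ≈ -8938.4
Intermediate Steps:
o = -3 (o = -3*(1 - 3*0) = -3*(1 + 0) = -3*1 = -3)
Y(y) = 8736 - 84*y (Y(y) = (-79 - 5)*(-104 + y) = -84*(-104 + y) = 8736 - 84*y)
c = 10621/214 (c = (-559/428*(-76))/2 = (½)*(10621/107) = 10621/214 ≈ 49.631)
c - Y(o) = 10621/214 - (8736 - 84*(-3)) = 10621/214 - (8736 + 252) = 10621/214 - 1*8988 = 10621/214 - 8988 = -1912811/214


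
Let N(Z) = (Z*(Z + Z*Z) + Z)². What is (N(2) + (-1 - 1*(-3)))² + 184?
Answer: 39388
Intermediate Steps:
N(Z) = (Z + Z*(Z + Z²))² (N(Z) = (Z*(Z + Z²) + Z)² = (Z + Z*(Z + Z²))²)
(N(2) + (-1 - 1*(-3)))² + 184 = (2²*(1 + 2 + 2²)² + (-1 - 1*(-3)))² + 184 = (4*(1 + 2 + 4)² + (-1 + 3))² + 184 = (4*7² + 2)² + 184 = (4*49 + 2)² + 184 = (196 + 2)² + 184 = 198² + 184 = 39204 + 184 = 39388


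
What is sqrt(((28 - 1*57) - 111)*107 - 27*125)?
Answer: I*sqrt(18355) ≈ 135.48*I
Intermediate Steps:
sqrt(((28 - 1*57) - 111)*107 - 27*125) = sqrt(((28 - 57) - 111)*107 - 3375) = sqrt((-29 - 111)*107 - 3375) = sqrt(-140*107 - 3375) = sqrt(-14980 - 3375) = sqrt(-18355) = I*sqrt(18355)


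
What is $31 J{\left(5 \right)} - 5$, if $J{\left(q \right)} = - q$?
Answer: $-160$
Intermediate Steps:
$31 J{\left(5 \right)} - 5 = 31 \left(\left(-1\right) 5\right) - 5 = 31 \left(-5\right) - 5 = -155 - 5 = -160$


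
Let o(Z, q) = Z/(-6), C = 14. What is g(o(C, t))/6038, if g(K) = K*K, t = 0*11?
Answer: 49/54342 ≈ 0.00090170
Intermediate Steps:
t = 0
o(Z, q) = -Z/6 (o(Z, q) = Z*(-⅙) = -Z/6)
g(K) = K²
g(o(C, t))/6038 = (-⅙*14)²/6038 = (-7/3)²*(1/6038) = (49/9)*(1/6038) = 49/54342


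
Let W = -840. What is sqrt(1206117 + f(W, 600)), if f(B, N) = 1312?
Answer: sqrt(1207429) ≈ 1098.8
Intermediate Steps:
sqrt(1206117 + f(W, 600)) = sqrt(1206117 + 1312) = sqrt(1207429)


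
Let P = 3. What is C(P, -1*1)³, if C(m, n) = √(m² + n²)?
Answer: 10*√10 ≈ 31.623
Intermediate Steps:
C(P, -1*1)³ = (√(3² + (-1*1)²))³ = (√(9 + (-1)²))³ = (√(9 + 1))³ = (√10)³ = 10*√10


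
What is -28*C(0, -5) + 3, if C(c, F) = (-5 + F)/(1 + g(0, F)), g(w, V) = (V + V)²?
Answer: 583/101 ≈ 5.7723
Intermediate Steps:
g(w, V) = 4*V² (g(w, V) = (2*V)² = 4*V²)
C(c, F) = (-5 + F)/(1 + 4*F²)
-28*C(0, -5) + 3 = -28*(-5 - 5)/(1 + 4*(-5)²) + 3 = -28*(-10)/(1 + 4*25) + 3 = -28*(-10)/(1 + 100) + 3 = -28*(-10)/101 + 3 = -28*(-10/101) + 3 = 280/101 + 3 = 583/101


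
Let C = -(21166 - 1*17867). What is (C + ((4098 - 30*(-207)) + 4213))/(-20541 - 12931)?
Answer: -5611/16736 ≈ -0.33527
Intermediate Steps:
C = -3299 (C = -(21166 - 17867) = -1*3299 = -3299)
(C + ((4098 - 30*(-207)) + 4213))/(-20541 - 12931) = (-3299 + ((4098 - 30*(-207)) + 4213))/(-20541 - 12931) = (-3299 + ((4098 + 6210) + 4213))/(-33472) = (-3299 + (10308 + 4213))*(-1/33472) = (-3299 + 14521)*(-1/33472) = 11222*(-1/33472) = -5611/16736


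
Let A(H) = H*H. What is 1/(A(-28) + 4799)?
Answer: 1/5583 ≈ 0.00017912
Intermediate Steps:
A(H) = H²
1/(A(-28) + 4799) = 1/((-28)² + 4799) = 1/(784 + 4799) = 1/5583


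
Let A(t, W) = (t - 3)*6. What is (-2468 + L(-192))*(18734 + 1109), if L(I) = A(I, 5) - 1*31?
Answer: -72803967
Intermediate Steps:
A(t, W) = -18 + 6*t (A(t, W) = (-3 + t)*6 = -18 + 6*t)
L(I) = -49 + 6*I (L(I) = (-18 + 6*I) - 1*31 = (-18 + 6*I) - 31 = -49 + 6*I)
(-2468 + L(-192))*(18734 + 1109) = (-2468 + (-49 + 6*(-192)))*(18734 + 1109) = (-2468 + (-49 - 1152))*19843 = (-2468 - 1201)*19843 = -3669*19843 = -72803967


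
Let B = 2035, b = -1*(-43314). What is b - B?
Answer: 41279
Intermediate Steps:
b = 43314
b - B = 43314 - 1*2035 = 43314 - 2035 = 41279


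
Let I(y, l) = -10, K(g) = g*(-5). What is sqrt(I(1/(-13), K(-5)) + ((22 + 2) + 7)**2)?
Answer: sqrt(951) ≈ 30.838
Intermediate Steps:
K(g) = -5*g
sqrt(I(1/(-13), K(-5)) + ((22 + 2) + 7)**2) = sqrt(-10 + ((22 + 2) + 7)**2) = sqrt(-10 + (24 + 7)**2) = sqrt(-10 + 31**2) = sqrt(-10 + 961) = sqrt(951)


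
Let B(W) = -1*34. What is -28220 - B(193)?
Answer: -28186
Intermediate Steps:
B(W) = -34
-28220 - B(193) = -28220 - 1*(-34) = -28220 + 34 = -28186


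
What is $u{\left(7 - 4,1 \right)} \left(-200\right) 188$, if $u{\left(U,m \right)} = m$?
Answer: $-37600$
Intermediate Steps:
$u{\left(7 - 4,1 \right)} \left(-200\right) 188 = 1 \left(-200\right) 188 = \left(-200\right) 188 = -37600$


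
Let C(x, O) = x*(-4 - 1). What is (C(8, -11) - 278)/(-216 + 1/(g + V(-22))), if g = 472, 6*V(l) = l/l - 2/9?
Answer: 1351235/917811 ≈ 1.4722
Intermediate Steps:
C(x, O) = -5*x (C(x, O) = x*(-5) = -5*x)
V(l) = 7/54 (V(l) = (l/l - 2/9)/6 = (1 - 2*⅑)/6 = (1 - 2/9)/6 = (⅙)*(7/9) = 7/54)
(C(8, -11) - 278)/(-216 + 1/(g + V(-22))) = (-5*8 - 278)/(-216 + 1/(472 + 7/54)) = (-40 - 278)/(-216 + 1/(25495/54)) = -318/(-216 + 54/25495) = -318/(-5506866/25495) = -318*(-25495/5506866) = 1351235/917811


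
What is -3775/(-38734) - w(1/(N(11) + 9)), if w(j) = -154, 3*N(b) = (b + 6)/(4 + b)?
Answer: 5968811/38734 ≈ 154.10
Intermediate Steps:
N(b) = (6 + b)/(3*(4 + b)) (N(b) = ((b + 6)/(4 + b))/3 = ((6 + b)/(4 + b))/3 = (6 + b)/(3*(4 + b)))
-3775/(-38734) - w(1/(N(11) + 9)) = -3775/(-38734) - 1*(-154) = -3775*(-1/38734) + 154 = 3775/38734 + 154 = 5968811/38734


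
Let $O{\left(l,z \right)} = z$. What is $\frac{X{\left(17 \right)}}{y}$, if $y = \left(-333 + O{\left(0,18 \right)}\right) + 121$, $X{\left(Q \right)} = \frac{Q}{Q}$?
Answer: $- \frac{1}{194} \approx -0.0051546$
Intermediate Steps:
$X{\left(Q \right)} = 1$
$y = -194$ ($y = \left(-333 + 18\right) + 121 = -315 + 121 = -194$)
$\frac{X{\left(17 \right)}}{y} = 1 \frac{1}{-194} = 1 \left(- \frac{1}{194}\right) = - \frac{1}{194}$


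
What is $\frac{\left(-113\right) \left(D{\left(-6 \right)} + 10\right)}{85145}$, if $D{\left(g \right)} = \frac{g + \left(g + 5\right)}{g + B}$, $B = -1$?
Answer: $- \frac{1243}{85145} \approx -0.014599$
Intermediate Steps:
$D{\left(g \right)} = \frac{5 + 2 g}{-1 + g}$ ($D{\left(g \right)} = \frac{g + \left(g + 5\right)}{g - 1} = \frac{g + \left(5 + g\right)}{-1 + g} = \frac{5 + 2 g}{-1 + g}$)
$\frac{\left(-113\right) \left(D{\left(-6 \right)} + 10\right)}{85145} = \frac{\left(-113\right) \left(\frac{5 + 2 \left(-6\right)}{-1 - 6} + 10\right)}{85145} = - 113 \left(\frac{5 - 12}{-7} + 10\right) \frac{1}{85145} = - 113 \left(\left(- \frac{1}{7}\right) \left(-7\right) + 10\right) \frac{1}{85145} = - 113 \left(1 + 10\right) \frac{1}{85145} = \left(-113\right) 11 \cdot \frac{1}{85145} = \left(-1243\right) \frac{1}{85145} = - \frac{1243}{85145}$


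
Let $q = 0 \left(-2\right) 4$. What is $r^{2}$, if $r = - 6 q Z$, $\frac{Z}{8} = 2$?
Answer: $0$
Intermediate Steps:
$q = 0$ ($q = 0 \cdot 4 = 0$)
$Z = 16$ ($Z = 8 \cdot 2 = 16$)
$r = 0$ ($r = \left(-6\right) 0 \cdot 16 = 0 \cdot 16 = 0$)
$r^{2} = 0^{2} = 0$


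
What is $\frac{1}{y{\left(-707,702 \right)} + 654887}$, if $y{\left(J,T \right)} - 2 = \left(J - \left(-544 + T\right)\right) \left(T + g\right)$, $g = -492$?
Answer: $\frac{1}{473239} \approx 2.1131 \cdot 10^{-6}$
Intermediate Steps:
$y{\left(J,T \right)} = 2 + \left(-492 + T\right) \left(544 + J - T\right)$ ($y{\left(J,T \right)} = 2 + \left(J - \left(-544 + T\right)\right) \left(T - 492\right) = 2 + \left(544 + J - T\right) \left(-492 + T\right) = 2 + \left(-492 + T\right) \left(544 + J - T\right)$)
$\frac{1}{y{\left(-707,702 \right)} + 654887} = \frac{1}{\left(-267646 - 702^{2} - -347844 + 1036 \cdot 702 - 496314\right) + 654887} = \frac{1}{\left(-267646 - 492804 + 347844 + 727272 - 496314\right) + 654887} = \frac{1}{-181648 + 654887} = \frac{1}{473239}$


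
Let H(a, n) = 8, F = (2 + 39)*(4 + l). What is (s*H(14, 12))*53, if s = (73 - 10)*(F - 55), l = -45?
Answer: -46372032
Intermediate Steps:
F = -1681 (F = (2 + 39)*(4 - 45) = 41*(-41) = -1681)
s = -109368 (s = (73 - 10)*(-1681 - 55) = 63*(-1736) = -109368)
(s*H(14, 12))*53 = -109368*8*53 = -874944*53 = -46372032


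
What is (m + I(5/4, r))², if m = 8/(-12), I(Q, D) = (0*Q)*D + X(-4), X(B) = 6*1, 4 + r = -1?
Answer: 256/9 ≈ 28.444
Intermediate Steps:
r = -5 (r = -4 - 1 = -5)
X(B) = 6
I(Q, D) = 6 (I(Q, D) = (0*Q)*D + 6 = 0*D + 6 = 0 + 6 = 6)
m = -⅔ (m = 8*(-1/12) = -⅔ ≈ -0.66667)
(m + I(5/4, r))² = (-⅔ + 6)² = (16/3)² = 256/9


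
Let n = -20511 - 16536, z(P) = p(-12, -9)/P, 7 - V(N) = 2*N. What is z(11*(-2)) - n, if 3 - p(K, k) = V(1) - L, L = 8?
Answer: 407514/11 ≈ 37047.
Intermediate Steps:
V(N) = 7 - 2*N
p(K, k) = 6 (p(K, k) = 3 - ((7 - 2*1) - 1*8) = 3 - ((7 - 2) - 8) = 3 - (5 - 8) = 3 - 1*(-3) = 3 + 3 = 6)
z(P) = 6/P
n = -37047
z(11*(-2)) - n = 6/((11*(-2))) - 1*(-37047) = 6/(-22) + 37047 = 6*(-1/22) + 37047 = -3/11 + 37047 = 407514/11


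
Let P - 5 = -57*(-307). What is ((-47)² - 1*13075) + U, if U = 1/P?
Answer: -190198463/17504 ≈ -10866.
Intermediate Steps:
P = 17504 (P = 5 - 57*(-307) = 5 + 17499 = 17504)
U = 1/17504 ≈ 5.7130e-5
((-47)² - 1*13075) + U = ((-47)² - 1*13075) + 1/17504 = (2209 - 13075) + 1/17504 = -10866 + 1/17504 = -190198463/17504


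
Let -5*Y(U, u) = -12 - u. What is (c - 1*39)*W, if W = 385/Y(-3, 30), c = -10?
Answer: -13475/6 ≈ -2245.8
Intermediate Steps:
Y(U, u) = 12/5 + u/5 (Y(U, u) = -(-12 - u)/5 = 12/5 + u/5)
W = 275/6 (W = 385/(12/5 + (1/5)*30) = 385/(12/5 + 6) = 385/(42/5) = 385*(5/42) = 275/6 ≈ 45.833)
(c - 1*39)*W = (-10 - 1*39)*(275/6) = (-10 - 39)*(275/6) = -49*275/6 = -13475/6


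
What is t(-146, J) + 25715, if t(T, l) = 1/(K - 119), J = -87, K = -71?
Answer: 4885849/190 ≈ 25715.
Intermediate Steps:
t(T, l) = -1/190 (t(T, l) = 1/(-71 - 119) = 1/(-190) = -1/190)
t(-146, J) + 25715 = -1/190 + 25715 = 4885849/190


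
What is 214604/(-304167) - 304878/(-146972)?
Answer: 4370931967/3193145166 ≈ 1.3688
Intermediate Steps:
214604/(-304167) - 304878/(-146972) = 214604*(-1/304167) - 304878*(-1/146972) = -214604/304167 + 21777/10498 = 4370931967/3193145166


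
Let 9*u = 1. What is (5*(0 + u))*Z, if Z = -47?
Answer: -235/9 ≈ -26.111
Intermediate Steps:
u = 1/9 (u = (1/9)*1 = 1/9 ≈ 0.11111)
(5*(0 + u))*Z = (5*(0 + 1/9))*(-47) = (5*(1/9))*(-47) = (5/9)*(-47) = -235/9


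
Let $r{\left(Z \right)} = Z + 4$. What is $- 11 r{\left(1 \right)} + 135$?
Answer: $80$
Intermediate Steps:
$r{\left(Z \right)} = 4 + Z$
$- 11 r{\left(1 \right)} + 135 = - 11 \left(4 + 1\right) + 135 = \left(-11\right) 5 + 135 = -55 + 135 = 80$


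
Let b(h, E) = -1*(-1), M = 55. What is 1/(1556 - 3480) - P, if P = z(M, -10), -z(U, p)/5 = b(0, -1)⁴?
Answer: 9619/1924 ≈ 4.9995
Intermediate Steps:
b(h, E) = 1
z(U, p) = -5 (z(U, p) = -5*1⁴ = -5*1 = -5)
P = -5
1/(1556 - 3480) - P = 1/(1556 - 3480) - 1*(-5) = 1/(-1924) + 5 = -1/1924 + 5 = 9619/1924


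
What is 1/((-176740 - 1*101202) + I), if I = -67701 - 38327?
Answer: -1/383970 ≈ -2.6044e-6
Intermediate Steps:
I = -106028
1/((-176740 - 1*101202) + I) = 1/((-176740 - 1*101202) - 106028) = 1/((-176740 - 101202) - 106028) = 1/(-277942 - 106028) = 1/(-383970) = -1/383970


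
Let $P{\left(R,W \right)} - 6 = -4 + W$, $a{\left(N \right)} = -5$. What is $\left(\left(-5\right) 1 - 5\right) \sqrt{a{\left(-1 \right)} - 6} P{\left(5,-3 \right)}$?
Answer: $10 i \sqrt{11} \approx 33.166 i$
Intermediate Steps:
$P{\left(R,W \right)} = 2 + W$ ($P{\left(R,W \right)} = 6 + \left(-4 + W\right) = 2 + W$)
$\left(\left(-5\right) 1 - 5\right) \sqrt{a{\left(-1 \right)} - 6} P{\left(5,-3 \right)} = \left(\left(-5\right) 1 - 5\right) \sqrt{-5 - 6} \left(2 - 3\right) = \left(-5 - 5\right) \sqrt{-11} \left(-1\right) = - 10 i \sqrt{11} \left(-1\right) = 10 i \sqrt{11}$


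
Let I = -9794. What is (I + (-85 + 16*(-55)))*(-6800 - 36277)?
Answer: 463465443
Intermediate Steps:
(I + (-85 + 16*(-55)))*(-6800 - 36277) = (-9794 + (-85 + 16*(-55)))*(-6800 - 36277) = (-9794 + (-85 - 880))*(-43077) = (-9794 - 965)*(-43077) = -10759*(-43077) = 463465443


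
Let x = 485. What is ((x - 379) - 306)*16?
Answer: -3200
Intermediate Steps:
((x - 379) - 306)*16 = ((485 - 379) - 306)*16 = (106 - 306)*16 = -200*16 = -3200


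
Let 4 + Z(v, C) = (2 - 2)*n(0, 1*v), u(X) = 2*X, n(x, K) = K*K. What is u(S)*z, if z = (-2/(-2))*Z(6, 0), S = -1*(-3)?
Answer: -24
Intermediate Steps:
S = 3
n(x, K) = K²
Z(v, C) = -4 (Z(v, C) = -4 + (2 - 2)*(1*v)² = -4 + 0*v² = -4 + 0 = -4)
z = -4 (z = -2/(-2)*(-4) = -2*(-½)*(-4) = 1*(-4) = -4)
u(S)*z = (2*3)*(-4) = 6*(-4) = -24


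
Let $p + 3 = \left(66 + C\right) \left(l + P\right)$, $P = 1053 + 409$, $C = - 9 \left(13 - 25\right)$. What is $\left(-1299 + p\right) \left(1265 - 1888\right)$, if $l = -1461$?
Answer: $702744$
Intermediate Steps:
$C = 108$ ($C = \left(-9\right) \left(-12\right) = 108$)
$P = 1462$
$p = 171$ ($p = -3 + \left(66 + 108\right) \left(-1461 + 1462\right) = -3 + 174 \cdot 1 = -3 + 174 = 171$)
$\left(-1299 + p\right) \left(1265 - 1888\right) = \left(-1299 + 171\right) \left(1265 - 1888\right) = \left(-1128\right) \left(-623\right) = 702744$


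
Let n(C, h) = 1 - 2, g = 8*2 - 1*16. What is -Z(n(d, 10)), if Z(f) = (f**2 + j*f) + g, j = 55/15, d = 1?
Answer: 8/3 ≈ 2.6667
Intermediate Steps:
g = 0 (g = 16 - 16 = 0)
j = 11/3 (j = 55*(1/15) = 11/3 ≈ 3.6667)
n(C, h) = -1
Z(f) = f**2 + 11*f/3 (Z(f) = (f**2 + 11*f/3) + 0 = f**2 + 11*f/3)
-Z(n(d, 10)) = -(-1)*(11 + 3*(-1))/3 = -(-1)*(11 - 3)/3 = -(-1)*8/3 = -1*(-8/3) = 8/3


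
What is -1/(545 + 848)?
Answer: -1/1393 ≈ -0.00071787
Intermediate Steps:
-1/(545 + 848) = -1/1393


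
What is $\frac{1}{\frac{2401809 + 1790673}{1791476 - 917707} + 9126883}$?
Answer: $\frac{873769}{7974791624509} \approx 1.0957 \cdot 10^{-7}$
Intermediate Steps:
$\frac{1}{\frac{2401809 + 1790673}{1791476 - 917707} + 9126883} = \frac{1}{\frac{4192482}{1791476 + \left(-1514031 + 596324\right)} + 9126883} = \frac{1}{\frac{4192482}{1791476 - 917707} + 9126883} = \frac{1}{\frac{4192482}{873769} + 9126883} = \frac{1}{\frac{7974791624509}{873769}} = \frac{873769}{7974791624509}$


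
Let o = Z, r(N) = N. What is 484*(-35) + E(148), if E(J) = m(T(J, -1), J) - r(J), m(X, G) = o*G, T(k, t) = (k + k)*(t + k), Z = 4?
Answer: -16496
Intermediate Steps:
o = 4
T(k, t) = 2*k*(k + t) (T(k, t) = (2*k)*(k + t) = 2*k*(k + t))
m(X, G) = 4*G
E(J) = 3*J (E(J) = 4*J - J = 3*J)
484*(-35) + E(148) = 484*(-35) + 3*148 = -16940 + 444 = -16496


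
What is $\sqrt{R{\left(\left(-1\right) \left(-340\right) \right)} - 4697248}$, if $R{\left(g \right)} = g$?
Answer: $2 i \sqrt{1174227} \approx 2167.2 i$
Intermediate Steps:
$\sqrt{R{\left(\left(-1\right) \left(-340\right) \right)} - 4697248} = \sqrt{\left(-1\right) \left(-340\right) - 4697248} = \sqrt{340 - 4697248} = \sqrt{-4696908} = 2 i \sqrt{1174227}$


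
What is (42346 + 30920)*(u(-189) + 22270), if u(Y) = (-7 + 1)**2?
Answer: 1634271396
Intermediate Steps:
u(Y) = 36 (u(Y) = (-6)**2 = 36)
(42346 + 30920)*(u(-189) + 22270) = (42346 + 30920)*(36 + 22270) = 73266*22306 = 1634271396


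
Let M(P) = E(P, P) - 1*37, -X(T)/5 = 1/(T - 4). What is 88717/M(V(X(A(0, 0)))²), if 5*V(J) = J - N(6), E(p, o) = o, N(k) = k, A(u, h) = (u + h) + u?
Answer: -35486800/14439 ≈ -2457.7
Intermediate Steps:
A(u, h) = h + 2*u (A(u, h) = (h + u) + u = h + 2*u)
X(T) = -5/(-4 + T) (X(T) = -5/(T - 4) = -5/(-4 + T))
V(J) = -6/5 + J/5 (V(J) = (J - 1*6)/5 = (J - 6)/5 = (-6 + J)/5 = -6/5 + J/5)
M(P) = -37 + P (M(P) = P - 1*37 = P - 37 = -37 + P)
88717/M(V(X(A(0, 0)))²) = 88717/(-37 + (-6/5 + (-5/(-4 + (0 + 2*0)))/5)²) = 88717/(-37 + (-6/5 + (-5/(-4 + (0 + 0)))/5)²) = 88717/(-37 + (-6/5 + (-5/(-4 + 0))/5)²) = 88717/(-37 + (-6/5 + (-5/(-4))/5)²) = 88717/(-37 + (-6/5 + (-5*(-¼))/5)²) = 88717/(-37 + (-6/5 + (⅕)*(5/4))²) = 88717/(-37 + (-6/5 + ¼)²) = 88717/(-37 + (-19/20)²) = 88717/(-37 + 361/400) = 88717/(-14439/400) = 88717*(-400/14439) = -35486800/14439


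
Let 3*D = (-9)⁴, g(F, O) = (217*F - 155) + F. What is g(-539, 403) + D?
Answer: -115470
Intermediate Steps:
g(F, O) = -155 + 218*F (g(F, O) = (-155 + 217*F) + F = -155 + 218*F)
D = 2187 (D = (⅓)*(-9)⁴ = (⅓)*6561 = 2187)
g(-539, 403) + D = (-155 + 218*(-539)) + 2187 = (-155 - 117502) + 2187 = -117657 + 2187 = -115470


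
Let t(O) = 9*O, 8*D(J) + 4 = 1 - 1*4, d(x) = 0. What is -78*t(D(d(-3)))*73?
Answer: 179361/4 ≈ 44840.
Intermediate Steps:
D(J) = -7/8 (D(J) = -1/2 + (1 - 1*4)/8 = -1/2 + (1 - 4)/8 = -1/2 + (1/8)*(-3) = -1/2 - 3/8 = -7/8)
-78*t(D(d(-3)))*73 = -702*(-7)/8*73 = -78*(-63/8)*73 = (2457/4)*73 = 179361/4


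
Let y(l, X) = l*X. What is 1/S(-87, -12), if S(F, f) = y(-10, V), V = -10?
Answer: 1/100 ≈ 0.010000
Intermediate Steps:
y(l, X) = X*l
S(F, f) = 100 (S(F, f) = -10*(-10) = 100)
1/S(-87, -12) = 1/100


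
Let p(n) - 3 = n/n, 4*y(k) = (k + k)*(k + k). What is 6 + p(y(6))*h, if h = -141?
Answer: -558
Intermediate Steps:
y(k) = k² (y(k) = ((k + k)*(k + k))/4 = ((2*k)*(2*k))/4 = (4*k²)/4 = k²)
p(n) = 4 (p(n) = 3 + n/n = 3 + 1 = 4)
6 + p(y(6))*h = 6 + 4*(-141) = 6 - 564 = -558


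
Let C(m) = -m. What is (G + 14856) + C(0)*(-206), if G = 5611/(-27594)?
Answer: 409930853/27594 ≈ 14856.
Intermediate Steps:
G = -5611/27594 (G = 5611*(-1/27594) = -5611/27594 ≈ -0.20334)
(G + 14856) + C(0)*(-206) = (-5611/27594 + 14856) - 1*0*(-206) = 409930853/27594 + 0*(-206) = 409930853/27594 + 0 = 409930853/27594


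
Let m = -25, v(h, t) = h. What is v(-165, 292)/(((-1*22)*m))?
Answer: -3/10 ≈ -0.30000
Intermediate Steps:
v(-165, 292)/(((-1*22)*m)) = -165/(-1*22*(-25)) = -165/((-22*(-25))) = -165/550 = -165*1/550 = -3/10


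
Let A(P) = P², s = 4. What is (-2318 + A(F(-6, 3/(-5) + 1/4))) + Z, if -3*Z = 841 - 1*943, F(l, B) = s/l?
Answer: -20552/9 ≈ -2283.6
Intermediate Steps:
F(l, B) = 4/l
Z = 34 (Z = -(841 - 1*943)/3 = -(841 - 943)/3 = -⅓*(-102) = 34)
(-2318 + A(F(-6, 3/(-5) + 1/4))) + Z = (-2318 + (4/(-6))²) + 34 = (-2318 + (4*(-⅙))²) + 34 = (-2318 + (-⅔)²) + 34 = (-2318 + 4/9) + 34 = -20858/9 + 34 = -20552/9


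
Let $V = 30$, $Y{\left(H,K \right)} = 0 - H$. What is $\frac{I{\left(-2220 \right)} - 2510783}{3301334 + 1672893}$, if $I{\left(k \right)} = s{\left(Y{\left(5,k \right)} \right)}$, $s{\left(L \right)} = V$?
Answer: $- \frac{2510753}{4974227} \approx -0.50475$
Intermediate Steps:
$Y{\left(H,K \right)} = - H$
$s{\left(L \right)} = 30$
$I{\left(k \right)} = 30$
$\frac{I{\left(-2220 \right)} - 2510783}{3301334 + 1672893} = \frac{30 - 2510783}{3301334 + 1672893} = - \frac{2510753}{4974227}$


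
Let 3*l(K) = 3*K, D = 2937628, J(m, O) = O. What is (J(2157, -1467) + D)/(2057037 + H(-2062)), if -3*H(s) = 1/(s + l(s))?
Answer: 36326183892/25449661765 ≈ 1.4274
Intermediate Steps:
l(K) = K (l(K) = (3*K)/3 = K)
H(s) = -1/(6*s) (H(s) = -1/(3*(s + s)) = -1/(2*s)/3 = -1/(6*s))
(J(2157, -1467) + D)/(2057037 + H(-2062)) = (-1467 + 2937628)/(2057037 - ⅙/(-2062)) = 2936161/(2057037 - ⅙*(-1/2062)) = 2936161/(2057037 + 1/12372) = 2936161/(25449661765/12372) = 2936161*(12372/25449661765) = 36326183892/25449661765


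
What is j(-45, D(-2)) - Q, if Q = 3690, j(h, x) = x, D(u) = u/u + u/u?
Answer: -3688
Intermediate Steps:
D(u) = 2 (D(u) = 1 + 1 = 2)
j(-45, D(-2)) - Q = 2 - 1*3690 = 2 - 3690 = -3688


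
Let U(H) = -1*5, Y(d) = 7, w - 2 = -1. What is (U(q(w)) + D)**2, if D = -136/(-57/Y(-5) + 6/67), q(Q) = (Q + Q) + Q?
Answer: 2015920201/14265729 ≈ 141.31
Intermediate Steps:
w = 1 (w = 2 - 1 = 1)
q(Q) = 3*Q (q(Q) = 2*Q + Q = 3*Q)
U(H) = -5
D = 63784/3777 (D = -136/(-57/7 + 6/67) = -136/(-3777/469) = -136*(-469/3777) = 63784/3777 ≈ 16.887)
(U(q(w)) + D)**2 = (-5 + 63784/3777)**2 = (44899/3777)**2 = 2015920201/14265729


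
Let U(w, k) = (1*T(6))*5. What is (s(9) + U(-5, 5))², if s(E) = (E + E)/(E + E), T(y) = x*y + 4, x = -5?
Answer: 16641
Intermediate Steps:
T(y) = 4 - 5*y (T(y) = -5*y + 4 = 4 - 5*y)
s(E) = 1 (s(E) = (2*E)/((2*E)) = (2*E)*(1/(2*E)) = 1)
U(w, k) = -130 (U(w, k) = (1*(4 - 5*6))*5 = (1*(4 - 30))*5 = (1*(-26))*5 = -26*5 = -130)
(s(9) + U(-5, 5))² = (1 - 130)² = (-129)² = 16641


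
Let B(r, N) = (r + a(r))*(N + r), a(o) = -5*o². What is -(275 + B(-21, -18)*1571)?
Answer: -136385069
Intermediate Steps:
B(r, N) = (N + r)*(r - 5*r²) (B(r, N) = (r - 5*r²)*(N + r) = (N + r)*(r - 5*r²))
-(275 + B(-21, -18)*1571) = -(275 - 21*(-18 - 21 - 5*(-21)² - 5*(-18)*(-21))*1571) = -(275 - 21*(-18 - 21 - 5*441 - 1890)*1571) = -(275 - 21*(-18 - 21 - 2205 - 1890)*1571) = -(275 - 21*(-4134)*1571) = -(275 + 86814*1571) = -(275 + 136384794) = -1*136385069 = -136385069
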